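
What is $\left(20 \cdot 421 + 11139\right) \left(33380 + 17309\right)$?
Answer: $991426151$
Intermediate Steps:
$\left(20 \cdot 421 + 11139\right) \left(33380 + 17309\right) = \left(8420 + 11139\right) 50689 = 19559 \cdot 50689 = 991426151$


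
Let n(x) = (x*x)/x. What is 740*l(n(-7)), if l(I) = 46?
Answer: 34040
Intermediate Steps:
n(x) = x (n(x) = x**2/x = x)
740*l(n(-7)) = 740*46 = 34040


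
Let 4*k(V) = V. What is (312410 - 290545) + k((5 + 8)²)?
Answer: 87629/4 ≈ 21907.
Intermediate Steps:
k(V) = V/4
(312410 - 290545) + k((5 + 8)²) = (312410 - 290545) + (5 + 8)²/4 = 21865 + (¼)*13² = 21865 + (¼)*169 = 21865 + 169/4 = 87629/4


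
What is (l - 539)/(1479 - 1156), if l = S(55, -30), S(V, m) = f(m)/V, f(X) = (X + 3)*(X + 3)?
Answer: -28916/17765 ≈ -1.6277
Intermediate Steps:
f(X) = (3 + X)² (f(X) = (3 + X)*(3 + X) = (3 + X)²)
S(V, m) = (3 + m)²/V
l = 729/55 (l = (3 - 30)²/55 = (1/55)*(-27)² = (1/55)*729 = 729/55 ≈ 13.255)
(l - 539)/(1479 - 1156) = (729/55 - 539)/(1479 - 1156) = -28916/55/323 = -28916/55*1/323 = -28916/17765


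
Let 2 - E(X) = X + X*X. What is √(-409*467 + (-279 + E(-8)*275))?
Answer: 2*I*√51533 ≈ 454.02*I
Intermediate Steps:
E(X) = 2 - X - X² (E(X) = 2 - (X + X*X) = 2 - (X + X²) = 2 + (-X - X²) = 2 - X - X²)
√(-409*467 + (-279 + E(-8)*275)) = √(-409*467 + (-279 + (2 - 1*(-8) - 1*(-8)²)*275)) = √(-191003 + (-279 + (2 + 8 - 1*64)*275)) = √(-191003 + (-279 + (2 + 8 - 64)*275)) = √(-191003 + (-279 - 54*275)) = √(-191003 + (-279 - 14850)) = √(-191003 - 15129) = √(-206132) = 2*I*√51533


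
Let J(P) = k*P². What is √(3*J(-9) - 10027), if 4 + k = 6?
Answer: I*√9541 ≈ 97.678*I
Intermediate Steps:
k = 2 (k = -4 + 6 = 2)
J(P) = 2*P²
√(3*J(-9) - 10027) = √(3*(2*(-9)²) - 10027) = √(3*(2*81) - 10027) = √(3*162 - 10027) = √(486 - 10027) = √(-9541) = I*√9541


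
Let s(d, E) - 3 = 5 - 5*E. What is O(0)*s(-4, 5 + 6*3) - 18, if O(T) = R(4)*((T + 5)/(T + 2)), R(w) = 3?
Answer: -1641/2 ≈ -820.50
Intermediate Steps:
O(T) = 3*(5 + T)/(2 + T) (O(T) = 3*((T + 5)/(T + 2)) = 3*((5 + T)/(2 + T)) = 3*(5 + T)/(2 + T))
s(d, E) = 8 - 5*E (s(d, E) = 3 + (5 - 5*E) = 8 - 5*E)
O(0)*s(-4, 5 + 6*3) - 18 = (3*(5 + 0)/(2 + 0))*(8 - 5*(5 + 6*3)) - 18 = (3*5/2)*(8 - 5*(5 + 18)) - 18 = (3*(½)*5)*(8 - 5*23) - 18 = 15*(8 - 115)/2 - 18 = (15/2)*(-107) - 18 = -1605/2 - 18 = -1641/2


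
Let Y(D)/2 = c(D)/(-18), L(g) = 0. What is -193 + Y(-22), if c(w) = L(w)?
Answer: -193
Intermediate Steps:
c(w) = 0
Y(D) = 0 (Y(D) = 2*(0/(-18)) = 2*(0*(-1/18)) = 2*0 = 0)
-193 + Y(-22) = -193 + 0 = -193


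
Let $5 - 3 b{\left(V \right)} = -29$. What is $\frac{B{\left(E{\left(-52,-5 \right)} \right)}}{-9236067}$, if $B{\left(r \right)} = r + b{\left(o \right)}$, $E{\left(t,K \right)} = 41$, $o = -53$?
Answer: $- \frac{157}{27708201} \approx -5.6662 \cdot 10^{-6}$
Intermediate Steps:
$b{\left(V \right)} = \frac{34}{3}$ ($b{\left(V \right)} = \frac{5}{3} - - \frac{29}{3} = \frac{5}{3} + \frac{29}{3} = \frac{34}{3}$)
$B{\left(r \right)} = \frac{34}{3} + r$ ($B{\left(r \right)} = r + \frac{34}{3} = \frac{34}{3} + r$)
$\frac{B{\left(E{\left(-52,-5 \right)} \right)}}{-9236067} = \frac{\frac{34}{3} + 41}{-9236067} = \frac{157}{3} \left(- \frac{1}{9236067}\right) = - \frac{157}{27708201}$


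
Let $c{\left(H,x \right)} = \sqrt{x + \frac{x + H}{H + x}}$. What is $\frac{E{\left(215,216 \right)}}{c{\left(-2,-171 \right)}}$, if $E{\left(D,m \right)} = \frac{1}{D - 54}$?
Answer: $- \frac{i \sqrt{170}}{27370} \approx - 0.00047638 i$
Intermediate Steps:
$E{\left(D,m \right)} = \frac{1}{-54 + D}$
$c{\left(H,x \right)} = \sqrt{1 + x}$ ($c{\left(H,x \right)} = \sqrt{x + \frac{H + x}{H + x}} = \sqrt{x + 1} = \sqrt{1 + x}$)
$\frac{E{\left(215,216 \right)}}{c{\left(-2,-171 \right)}} = \frac{1}{\left(-54 + 215\right) \sqrt{\frac{-2 - 171 - 171 \left(-2 - 171\right)}{-2 - 171}}} = \frac{1}{161 \sqrt{\frac{-2 - 171 - -29583}{-173}}} = \frac{1}{161 \sqrt{- \frac{-2 - 171 + 29583}{173}}} = \frac{1}{161 \sqrt{\left(- \frac{1}{173}\right) 29410}} = \frac{1}{161 \sqrt{-170}} = \frac{1}{161 i \sqrt{170}} = \frac{\left(- \frac{1}{170}\right) i \sqrt{170}}{161} = - \frac{i \sqrt{170}}{27370}$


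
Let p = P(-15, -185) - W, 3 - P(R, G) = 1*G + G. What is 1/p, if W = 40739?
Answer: -1/40366 ≈ -2.4773e-5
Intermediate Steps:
P(R, G) = 3 - 2*G (P(R, G) = 3 - (1*G + G) = 3 - (G + G) = 3 - 2*G)
p = -40366 (p = (3 - 2*(-185)) - 1*40739 = (3 + 370) - 40739 = 373 - 40739 = -40366)
1/p = 1/(-40366) = -1/40366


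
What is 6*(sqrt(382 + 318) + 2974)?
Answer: 17844 + 60*sqrt(7) ≈ 18003.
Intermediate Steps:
6*(sqrt(382 + 318) + 2974) = 6*(sqrt(700) + 2974) = 6*(10*sqrt(7) + 2974) = 6*(2974 + 10*sqrt(7)) = 17844 + 60*sqrt(7)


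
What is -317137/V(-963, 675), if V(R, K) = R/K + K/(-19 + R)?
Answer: 23357140050/155699 ≈ 1.5001e+5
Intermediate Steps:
V(R, K) = K/(-19 + R) + R/K
-317137/V(-963, 675) = -317137*675*(-19 - 963)/(675**2 + (-963)**2 - 19*(-963)) = -317137*(-662850/(455625 + 927369 + 18297)) = -317137/((1/675)*(-1/982)*1401291) = -317137/(-155699/73650) = -317137*(-73650/155699) = 23357140050/155699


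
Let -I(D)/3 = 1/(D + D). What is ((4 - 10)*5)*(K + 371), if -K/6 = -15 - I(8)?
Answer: -55185/4 ≈ -13796.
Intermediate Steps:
I(D) = -3/(2*D) (I(D) = -3/(D + D) = -3*1/(2*D) = -3/(2*D))
K = 711/8 (K = -6*(-15 - (-3)/(2*8)) = -6*(-15 - 1*(-3/16)) = -6*(-15 + 3/16) = -6*(-237/16) = 711/8 ≈ 88.875)
((4 - 10)*5)*(K + 371) = ((4 - 10)*5)*(711/8 + 371) = -6*5*(3679/8) = -30*3679/8 = -55185/4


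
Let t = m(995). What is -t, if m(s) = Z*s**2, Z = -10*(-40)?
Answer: -396010000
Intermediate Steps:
Z = 400
m(s) = 400*s**2
t = 396010000 (t = 400*995**2 = 400*990025 = 396010000)
-t = -1*396010000 = -396010000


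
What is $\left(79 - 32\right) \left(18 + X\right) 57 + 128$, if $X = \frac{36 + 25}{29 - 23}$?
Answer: $\frac{151173}{2} \approx 75587.0$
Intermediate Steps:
$X = \frac{61}{6} \approx 10.167$
$\left(79 - 32\right) \left(18 + X\right) 57 + 128 = \left(79 - 32\right) \left(18 + \frac{61}{6}\right) 57 + 128 = 47 \cdot \frac{169}{6} \cdot 57 + 128 = \frac{7943}{6} \cdot 57 + 128 = \frac{150917}{2} + 128 = \frac{151173}{2}$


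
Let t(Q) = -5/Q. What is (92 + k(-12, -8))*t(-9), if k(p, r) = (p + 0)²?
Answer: 1180/9 ≈ 131.11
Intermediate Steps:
k(p, r) = p²
(92 + k(-12, -8))*t(-9) = (92 + (-12)²)*(-5/(-9)) = (92 + 144)*(-5*(-⅑)) = 236*(5/9) = 1180/9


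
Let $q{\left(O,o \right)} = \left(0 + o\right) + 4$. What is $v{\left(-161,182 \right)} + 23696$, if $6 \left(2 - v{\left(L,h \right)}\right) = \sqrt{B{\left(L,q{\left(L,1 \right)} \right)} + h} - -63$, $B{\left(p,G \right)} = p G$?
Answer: $\frac{47375}{2} - \frac{i \sqrt{623}}{6} \approx 23688.0 - 4.16 i$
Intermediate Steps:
$q{\left(O,o \right)} = 4 + o$ ($q{\left(O,o \right)} = o + 4 = 4 + o$)
$B{\left(p,G \right)} = G p$
$v{\left(L,h \right)} = - \frac{17}{2} - \frac{\sqrt{h + 5 L}}{6}$ ($v{\left(L,h \right)} = 2 - \frac{\sqrt{\left(4 + 1\right) L + h} - -63}{6} = 2 - \frac{\sqrt{5 L + h} + 63}{6} = 2 - \frac{\sqrt{h + 5 L} + 63}{6} = 2 - \frac{63 + \sqrt{h + 5 L}}{6} = 2 - \left(\frac{21}{2} + \frac{\sqrt{h + 5 L}}{6}\right) = - \frac{17}{2} - \frac{\sqrt{h + 5 L}}{6}$)
$v{\left(-161,182 \right)} + 23696 = \left(- \frac{17}{2} - \frac{\sqrt{182 + 5 \left(-161\right)}}{6}\right) + 23696 = \left(- \frac{17}{2} - \frac{\sqrt{182 - 805}}{6}\right) + 23696 = \left(- \frac{17}{2} - \frac{\sqrt{-623}}{6}\right) + 23696 = \left(- \frac{17}{2} - \frac{i \sqrt{623}}{6}\right) + 23696 = \frac{47375}{2} - \frac{i \sqrt{623}}{6}$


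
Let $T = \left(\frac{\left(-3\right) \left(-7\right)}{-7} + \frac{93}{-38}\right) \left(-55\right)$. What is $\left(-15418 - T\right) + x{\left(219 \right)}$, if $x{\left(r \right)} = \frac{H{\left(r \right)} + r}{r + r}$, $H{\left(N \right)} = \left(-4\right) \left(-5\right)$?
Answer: $- \frac{65398685}{4161} \approx -15717.0$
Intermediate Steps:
$H{\left(N \right)} = 20$
$x{\left(r \right)} = \frac{20 + r}{2 r}$ ($x{\left(r \right)} = \frac{20 + r}{r + r} = \frac{20 + r}{2 r}$)
$T = \frac{11385}{38}$ ($T = \left(21 \left(- \frac{1}{7}\right) + 93 \left(- \frac{1}{38}\right)\right) \left(-55\right) = \left(-3 - \frac{93}{38}\right) \left(-55\right) = \left(- \frac{207}{38}\right) \left(-55\right) = \frac{11385}{38} \approx 299.61$)
$\left(-15418 - T\right) + x{\left(219 \right)} = \left(-15418 - \frac{11385}{38}\right) + \frac{20 + 219}{2 \cdot 219} = \left(-15418 - \frac{11385}{38}\right) + \frac{1}{2} \cdot \frac{1}{219} \cdot 239 = - \frac{597269}{38} + \frac{239}{438} = - \frac{65398685}{4161}$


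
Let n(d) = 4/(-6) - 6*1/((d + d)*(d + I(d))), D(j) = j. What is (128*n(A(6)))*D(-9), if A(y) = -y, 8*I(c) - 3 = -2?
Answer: 40704/47 ≈ 866.04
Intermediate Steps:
I(c) = 1/8 (I(c) = 3/8 + (1/8)*(-2) = 3/8 - 1/4 = 1/8)
n(d) = -2/3 - 3/(d*(1/8 + d)) (n(d) = 4/(-6) - 6*1/((d + 1/8)*(d + d)) = 4*(-1/6) - 6*1/(2*d*(1/8 + d)) = -2/3 - 6*1/(2*d*(1/8 + d)) = -2/3 - 3/(d*(1/8 + d)))
(128*n(A(6)))*D(-9) = (128*(2*(-36 - (-1)*6 - 8*(-1*6)**2)/(3*((-1*6))*(1 + 8*(-1*6)))))*(-9) = (128*((2/3)*(-36 - 1*(-6) - 8*(-6)**2)/(-6*(1 + 8*(-6)))))*(-9) = (128*((2/3)*(-1/6)*(-36 + 6 - 8*36)/(1 - 48)))*(-9) = (128*((2/3)*(-1/6)*(-36 + 6 - 288)/(-47)))*(-9) = (128*((2/3)*(-1/6)*(-1/47)*(-318)))*(-9) = (128*(-106/141))*(-9) = -13568/141*(-9) = 40704/47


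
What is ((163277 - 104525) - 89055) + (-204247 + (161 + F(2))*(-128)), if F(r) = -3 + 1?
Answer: -254902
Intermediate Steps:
F(r) = -2
((163277 - 104525) - 89055) + (-204247 + (161 + F(2))*(-128)) = ((163277 - 104525) - 89055) + (-204247 + (161 - 2)*(-128)) = (58752 - 89055) + (-204247 + 159*(-128)) = -30303 + (-204247 - 20352) = -30303 - 224599 = -254902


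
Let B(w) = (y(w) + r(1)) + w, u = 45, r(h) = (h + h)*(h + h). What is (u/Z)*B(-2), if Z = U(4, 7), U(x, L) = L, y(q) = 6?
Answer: 360/7 ≈ 51.429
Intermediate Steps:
r(h) = 4*h**2 (r(h) = (2*h)*(2*h) = 4*h**2)
Z = 7
B(w) = 10 + w (B(w) = (6 + 4*1**2) + w = (6 + 4*1) + w = (6 + 4) + w = 10 + w)
(u/Z)*B(-2) = (45/7)*(10 - 2) = (45*(1/7))*8 = (45/7)*8 = 360/7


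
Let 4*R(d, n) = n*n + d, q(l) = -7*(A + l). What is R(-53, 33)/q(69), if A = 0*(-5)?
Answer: -37/69 ≈ -0.53623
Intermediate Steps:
A = 0
q(l) = -7*l (q(l) = -7*(0 + l) = -7*l)
R(d, n) = d/4 + n²/4 (R(d, n) = (n*n + d)/4 = (n² + d)/4 = (d + n²)/4 = d/4 + n²/4)
R(-53, 33)/q(69) = ((¼)*(-53) + (¼)*33²)/((-7*69)) = (-53/4 + (¼)*1089)/(-483) = (-53/4 + 1089/4)*(-1/483) = 259*(-1/483) = -37/69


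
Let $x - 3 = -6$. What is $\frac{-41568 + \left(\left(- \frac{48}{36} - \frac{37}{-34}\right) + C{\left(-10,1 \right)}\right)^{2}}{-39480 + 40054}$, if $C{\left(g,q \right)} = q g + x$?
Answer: $- \frac{430648271}{5971896} \approx -72.112$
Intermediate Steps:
$x = -3$ ($x = 3 - 6 = -3$)
$C{\left(g,q \right)} = -3 + g q$ ($C{\left(g,q \right)} = q g - 3 = g q - 3 = -3 + g q$)
$\frac{-41568 + \left(\left(- \frac{48}{36} - \frac{37}{-34}\right) + C{\left(-10,1 \right)}\right)^{2}}{-39480 + 40054} = \frac{-41568 + \left(\left(- \frac{48}{36} - \frac{37}{-34}\right) - 13\right)^{2}}{-39480 + 40054} = \frac{-41568 + \left(\left(\left(-48\right) \frac{1}{36} - - \frac{37}{34}\right) - 13\right)^{2}}{574} = \left(-41568 + \left(\left(- \frac{4}{3} + \frac{37}{34}\right) - 13\right)^{2}\right) \frac{1}{574} = \left(-41568 + \left(- \frac{25}{102} - 13\right)^{2}\right) \frac{1}{574} = \left(-41568 + \left(- \frac{1351}{102}\right)^{2}\right) \frac{1}{574} = \left(-41568 + \frac{1825201}{10404}\right) \frac{1}{574} = \left(- \frac{430648271}{10404}\right) \frac{1}{574} = - \frac{430648271}{5971896}$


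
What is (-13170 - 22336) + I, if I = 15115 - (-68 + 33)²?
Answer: -21616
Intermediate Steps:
I = 13890 (I = 15115 - 1*(-35)² = 15115 - 1*1225 = 15115 - 1225 = 13890)
(-13170 - 22336) + I = (-13170 - 22336) + 13890 = -35506 + 13890 = -21616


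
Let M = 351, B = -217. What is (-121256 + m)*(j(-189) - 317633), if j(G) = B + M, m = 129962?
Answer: -2764146294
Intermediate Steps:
j(G) = 134 (j(G) = -217 + 351 = 134)
(-121256 + m)*(j(-189) - 317633) = (-121256 + 129962)*(134 - 317633) = 8706*(-317499) = -2764146294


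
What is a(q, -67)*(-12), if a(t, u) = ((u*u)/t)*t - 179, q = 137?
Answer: -51720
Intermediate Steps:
a(t, u) = -179 + u**2 (a(t, u) = (u**2/t)*t - 179 = u**2 - 179 = -179 + u**2)
a(q, -67)*(-12) = (-179 + (-67)**2)*(-12) = (-179 + 4489)*(-12) = 4310*(-12) = -51720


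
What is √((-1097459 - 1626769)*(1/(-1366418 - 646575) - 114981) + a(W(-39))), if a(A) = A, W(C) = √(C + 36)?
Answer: √(1269270139645709868842136 + 4052140818049*I*√3)/2012993 ≈ 5.5967e+5 + 1.5474e-6*I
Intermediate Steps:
W(C) = √(36 + C)
√((-1097459 - 1626769)*(1/(-1366418 - 646575) - 114981) + a(W(-39))) = √((-1097459 - 1626769)*(1/(-1366418 - 646575) - 114981) + √(36 - 39)) = √(-2724228*(1/(-2012993) - 114981) + √(-3)) = √(-2724228*(-1/2012993 - 114981) + I*√3) = √(-2724228*(-231455948134/2012993) + I*√3) = √(630538774673190552/2012993 + I*√3)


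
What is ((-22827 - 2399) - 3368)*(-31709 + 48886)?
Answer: -491159138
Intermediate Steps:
((-22827 - 2399) - 3368)*(-31709 + 48886) = (-25226 - 3368)*17177 = -28594*17177 = -491159138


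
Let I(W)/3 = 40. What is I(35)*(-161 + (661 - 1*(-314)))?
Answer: 97680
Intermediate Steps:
I(W) = 120 (I(W) = 3*40 = 120)
I(35)*(-161 + (661 - 1*(-314))) = 120*(-161 + (661 - 1*(-314))) = 120*(-161 + (661 + 314)) = 120*(-161 + 975) = 120*814 = 97680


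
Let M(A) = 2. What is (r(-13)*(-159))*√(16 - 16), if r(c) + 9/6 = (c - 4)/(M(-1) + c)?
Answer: 0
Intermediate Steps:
r(c) = -3/2 + (-4 + c)/(2 + c) (r(c) = -3/2 + (c - 4)/(2 + c) = -3/2 + (-4 + c)/(2 + c))
(r(-13)*(-159))*√(16 - 16) = (((-14 - 1*(-13))/(2*(2 - 13)))*(-159))*√(16 - 16) = (((½)*(-14 + 13)/(-11))*(-159))*√0 = (((½)*(-1/11)*(-1))*(-159))*0 = ((1/22)*(-159))*0 = -159/22*0 = 0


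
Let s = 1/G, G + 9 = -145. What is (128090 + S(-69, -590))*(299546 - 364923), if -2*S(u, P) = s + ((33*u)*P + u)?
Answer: 10945801299121/308 ≈ 3.5538e+10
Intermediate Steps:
G = -154 (G = -9 - 145 = -154)
s = -1/154 (s = 1/(-154) = -1/154 ≈ -0.0064935)
S(u, P) = 1/308 - u/2 - 33*P*u/2 (S(u, P) = -(-1/154 + ((33*u)*P + u))/2 = -(-1/154 + (33*P*u + u))/2 = -(-1/154 + (u + 33*P*u))/2 = -(-1/154 + u + 33*P*u)/2 = 1/308 - u/2 - 33*P*u/2)
(128090 + S(-69, -590))*(299546 - 364923) = (128090 + (1/308 - ½*(-69) - 33/2*(-590)*(-69)))*(299546 - 364923) = (128090 + (1/308 + 69/2 - 671715))*(-65377) = (128090 - 206877593/308)*(-65377) = -167425873/308*(-65377) = 10945801299121/308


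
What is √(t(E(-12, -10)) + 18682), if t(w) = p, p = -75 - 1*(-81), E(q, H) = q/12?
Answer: 16*√73 ≈ 136.70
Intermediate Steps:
E(q, H) = q/12 (E(q, H) = q*(1/12) = q/12)
p = 6 (p = -75 + 81 = 6)
t(w) = 6
√(t(E(-12, -10)) + 18682) = √(6 + 18682) = √18688 = 16*√73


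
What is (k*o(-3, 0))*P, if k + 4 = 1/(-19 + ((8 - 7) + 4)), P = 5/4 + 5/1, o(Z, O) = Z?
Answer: 4275/56 ≈ 76.339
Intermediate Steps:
P = 25/4 (P = 5*(¼) + 5*1 = 5/4 + 5 = 25/4 ≈ 6.2500)
k = -57/14 (k = -4 + 1/(-19 + ((8 - 7) + 4)) = -4 + 1/(-19 + (1 + 4)) = -4 + 1/(-19 + 5) = -4 + 1/(-14) = -4 - 1/14 = -57/14 ≈ -4.0714)
(k*o(-3, 0))*P = -57/14*(-3)*(25/4) = (171/14)*(25/4) = 4275/56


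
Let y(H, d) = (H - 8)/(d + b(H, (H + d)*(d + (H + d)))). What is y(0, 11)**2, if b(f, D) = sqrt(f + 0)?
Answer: 64/121 ≈ 0.52893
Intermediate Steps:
b(f, D) = sqrt(f)
y(H, d) = (-8 + H)/(d + sqrt(H)) (y(H, d) = (H - 8)/(d + sqrt(H)) = (-8 + H)/(d + sqrt(H)))
y(0, 11)**2 = ((-8 + 0)/(11 + sqrt(0)))**2 = (-8/(11 + 0))**2 = (-8/11)**2 = 64/121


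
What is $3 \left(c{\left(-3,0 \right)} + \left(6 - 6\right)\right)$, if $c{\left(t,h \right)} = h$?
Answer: $0$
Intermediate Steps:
$3 \left(c{\left(-3,0 \right)} + \left(6 - 6\right)\right) = 3 \left(0 + \left(6 - 6\right)\right) = 3 \left(0 + 0\right) = 3 \cdot 0 = 0$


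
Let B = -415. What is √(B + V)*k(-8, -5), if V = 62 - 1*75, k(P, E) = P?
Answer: -16*I*√107 ≈ -165.51*I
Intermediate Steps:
V = -13 (V = 62 - 75 = -13)
√(B + V)*k(-8, -5) = √(-415 - 13)*(-8) = √(-428)*(-8) = (2*I*√107)*(-8) = -16*I*√107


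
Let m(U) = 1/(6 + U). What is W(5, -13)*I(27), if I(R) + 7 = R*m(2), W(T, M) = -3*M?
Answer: -1131/8 ≈ -141.38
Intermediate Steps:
I(R) = -7 + R/8 (I(R) = -7 + R/(6 + 2) = -7 + R/8)
W(5, -13)*I(27) = (-3*(-13))*(-7 + (1/8)*27) = 39*(-7 + 27/8) = 39*(-29/8) = -1131/8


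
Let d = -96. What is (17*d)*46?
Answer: -75072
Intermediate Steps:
(17*d)*46 = (17*(-96))*46 = -1632*46 = -75072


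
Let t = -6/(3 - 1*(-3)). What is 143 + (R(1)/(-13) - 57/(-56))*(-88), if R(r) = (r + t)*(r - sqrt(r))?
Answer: 374/7 ≈ 53.429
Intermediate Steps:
t = -1 (t = -6/(3 + 3) = -6/6 = -6*1/6 = -1)
R(r) = (-1 + r)*(r - sqrt(r)) (R(r) = (r - 1)*(r - sqrt(r)) = (-1 + r)*(r - sqrt(r)))
143 + (R(1)/(-13) - 57/(-56))*(-88) = 143 + ((sqrt(1) + 1**2 - 1*1 - 1**(3/2))/(-13) - 57/(-56))*(-88) = 143 + ((1 + 1 - 1 - 1*1)*(-1/13) - 57*(-1/56))*(-88) = 143 + ((1 + 1 - 1 - 1)*(-1/13) + 57/56)*(-88) = 143 + (0*(-1/13) + 57/56)*(-88) = 143 + (0 + 57/56)*(-88) = 143 + (57/56)*(-88) = 143 - 627/7 = 374/7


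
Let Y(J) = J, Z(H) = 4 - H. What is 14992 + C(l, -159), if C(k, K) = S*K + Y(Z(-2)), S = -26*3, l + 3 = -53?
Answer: 27400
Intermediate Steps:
l = -56 (l = -3 - 53 = -56)
S = -78
C(k, K) = 6 - 78*K (C(k, K) = -78*K + (4 - 1*(-2)) = -78*K + (4 + 2) = -78*K + 6 = 6 - 78*K)
14992 + C(l, -159) = 14992 + (6 - 78*(-159)) = 14992 + (6 + 12402) = 14992 + 12408 = 27400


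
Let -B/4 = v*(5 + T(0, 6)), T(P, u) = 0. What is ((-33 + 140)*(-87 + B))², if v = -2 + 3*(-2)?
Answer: 61011721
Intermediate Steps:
v = -8 (v = -2 - 6 = -8)
B = 160 (B = -(-32)*(5 + 0) = -(-32)*5 = -4*(-40) = 160)
((-33 + 140)*(-87 + B))² = ((-33 + 140)*(-87 + 160))² = (107*73)² = 7811² = 61011721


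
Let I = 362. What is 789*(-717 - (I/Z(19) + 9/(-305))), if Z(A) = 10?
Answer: -181246713/305 ≈ -5.9425e+5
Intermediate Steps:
789*(-717 - (I/Z(19) + 9/(-305))) = 789*(-717 - (362/10 + 9/(-305))) = 789*(-717 - (362*(⅒) + 9*(-1/305))) = 789*(-717 - (181/5 - 9/305)) = 789*(-717 - 1*11032/305) = 789*(-717 - 11032/305) = 789*(-229717/305) = -181246713/305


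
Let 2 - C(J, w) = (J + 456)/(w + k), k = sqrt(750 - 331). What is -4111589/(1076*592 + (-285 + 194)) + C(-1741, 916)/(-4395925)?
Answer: -15157725607920792459/2347989898691256725 + 257*sqrt(419)/737317070845 ≈ -6.4556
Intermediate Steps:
k = sqrt(419) ≈ 20.469
C(J, w) = 2 - (456 + J)/(w + sqrt(419)) (C(J, w) = 2 - (J + 456)/(w + sqrt(419)) = 2 - (456 + J)/(w + sqrt(419)))
-4111589/(1076*592 + (-285 + 194)) + C(-1741, 916)/(-4395925) = -4111589/(1076*592 + (-285 + 194)) + ((-456 - 1*(-1741) + 2*916 + 2*sqrt(419))/(916 + sqrt(419)))/(-4395925) = -4111589/(636992 - 91) + ((-456 + 1741 + 1832 + 2*sqrt(419))/(916 + sqrt(419)))*(-1/4395925) = -4111589/636901 + ((3117 + 2*sqrt(419))/(916 + sqrt(419)))*(-1/4395925) = -4111589*1/636901 - (3117 + 2*sqrt(419))/(4395925*(916 + sqrt(419))) = -4111589/636901 - (3117 + 2*sqrt(419))/(4395925*(916 + sqrt(419)))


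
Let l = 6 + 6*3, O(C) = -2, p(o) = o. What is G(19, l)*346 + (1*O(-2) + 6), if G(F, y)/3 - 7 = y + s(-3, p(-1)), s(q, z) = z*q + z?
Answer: 34258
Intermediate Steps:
s(q, z) = z + q*z (s(q, z) = q*z + z = z + q*z)
l = 24 (l = 6 + 18 = 24)
G(F, y) = 27 + 3*y (G(F, y) = 21 + 3*(y - (1 - 3)) = 21 + 3*(y - 1*(-2)) = 21 + 3*(y + 2) = 21 + 3*(2 + y) = 21 + (6 + 3*y) = 27 + 3*y)
G(19, l)*346 + (1*O(-2) + 6) = (27 + 3*24)*346 + (1*(-2) + 6) = (27 + 72)*346 + (-2 + 6) = 99*346 + 4 = 34254 + 4 = 34258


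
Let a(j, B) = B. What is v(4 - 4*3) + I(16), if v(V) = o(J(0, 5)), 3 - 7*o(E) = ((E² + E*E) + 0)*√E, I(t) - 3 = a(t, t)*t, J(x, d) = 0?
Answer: 1816/7 ≈ 259.43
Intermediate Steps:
I(t) = 3 + t² (I(t) = 3 + t*t = 3 + t²)
o(E) = 3/7 - 2*E^(5/2)/7 (o(E) = 3/7 - ((E² + E*E) + 0)*√E/7 = 3/7 - ((E² + E²) + 0)*√E/7 = 3/7 - (2*E² + 0)*√E/7 = 3/7 - 2*E²*√E/7 = 3/7 - 2*E^(5/2)/7)
v(V) = 3/7 (v(V) = 3/7 - 2*0^(5/2)/7 = 3/7 - 2/7*0 = 3/7 + 0 = 3/7)
v(4 - 4*3) + I(16) = 3/7 + (3 + 16²) = 3/7 + (3 + 256) = 3/7 + 259 = 1816/7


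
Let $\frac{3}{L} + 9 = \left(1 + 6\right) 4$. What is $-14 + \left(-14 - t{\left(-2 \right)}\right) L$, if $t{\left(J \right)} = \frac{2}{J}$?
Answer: $- \frac{305}{19} \approx -16.053$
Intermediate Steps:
$L = \frac{3}{19}$ ($L = \frac{3}{-9 + \left(1 + 6\right) 4} = \frac{3}{-9 + 7 \cdot 4} = \frac{3}{-9 + 28} = \frac{3}{19} \approx 0.15789$)
$-14 + \left(-14 - t{\left(-2 \right)}\right) L = -14 + \left(-14 - \frac{2}{-2}\right) \frac{3}{19} = -14 + \left(-14 - 2 \left(- \frac{1}{2}\right)\right) \frac{3}{19} = -14 + \left(-14 - -1\right) \frac{3}{19} = -14 + \left(-14 + 1\right) \frac{3}{19} = -14 - \frac{39}{19} = - \frac{305}{19}$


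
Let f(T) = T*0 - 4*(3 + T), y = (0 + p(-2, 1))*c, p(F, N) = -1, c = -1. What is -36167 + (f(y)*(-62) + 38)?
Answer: -35137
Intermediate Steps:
y = 1 (y = (0 - 1)*(-1) = -1*(-1) = 1)
f(T) = -12 - 4*T (f(T) = 0 + (-12 - 4*T) = -12 - 4*T)
-36167 + (f(y)*(-62) + 38) = -36167 + ((-12 - 4*1)*(-62) + 38) = -36167 + ((-12 - 4)*(-62) + 38) = -36167 + (-16*(-62) + 38) = -36167 + (992 + 38) = -36167 + 1030 = -35137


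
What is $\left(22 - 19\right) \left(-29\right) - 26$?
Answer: $-113$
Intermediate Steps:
$\left(22 - 19\right) \left(-29\right) - 26 = 3 \left(-29\right) - 26 = -87 - 26 = -113$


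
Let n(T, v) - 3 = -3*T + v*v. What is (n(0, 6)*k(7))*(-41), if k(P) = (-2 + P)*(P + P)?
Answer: -111930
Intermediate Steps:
k(P) = 2*P*(-2 + P) (k(P) = (-2 + P)*(2*P) = 2*P*(-2 + P))
n(T, v) = 3 + v² - 3*T (n(T, v) = 3 + (-3*T + v*v) = 3 + (-3*T + v²) = 3 + (v² - 3*T) = 3 + v² - 3*T)
(n(0, 6)*k(7))*(-41) = ((3 + 6² - 3*0)*(2*7*(-2 + 7)))*(-41) = ((3 + 36 + 0)*(2*7*5))*(-41) = (39*70)*(-41) = 2730*(-41) = -111930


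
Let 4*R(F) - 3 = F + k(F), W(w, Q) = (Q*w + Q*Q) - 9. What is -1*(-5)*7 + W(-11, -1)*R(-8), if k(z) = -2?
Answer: 119/4 ≈ 29.750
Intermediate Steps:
W(w, Q) = -9 + Q² + Q*w (W(w, Q) = (Q*w + Q²) - 9 = (Q² + Q*w) - 9 = -9 + Q² + Q*w)
R(F) = ¼ + F/4 (R(F) = ¾ + (F - 2)/4 = ¾ + (-2 + F)/4 = ¾ + (-½ + F/4) = ¼ + F/4)
-1*(-5)*7 + W(-11, -1)*R(-8) = -1*(-5)*7 + (-9 + (-1)² - 1*(-11))*(¼ + (¼)*(-8)) = 5*7 + (-9 + 1 + 11)*(¼ - 2) = 35 + 3*(-7/4) = 35 - 21/4 = 119/4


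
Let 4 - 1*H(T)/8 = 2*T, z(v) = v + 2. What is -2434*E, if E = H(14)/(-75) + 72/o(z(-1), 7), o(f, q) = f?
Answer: -4536976/25 ≈ -1.8148e+5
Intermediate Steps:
z(v) = 2 + v
H(T) = 32 - 16*T
E = 1864/25 (E = (32 - 16*14)/(-75) + 72/(2 - 1) = (32 - 224)*(-1/75) + 72/1 = -192*(-1/75) + 72*1 = 64/25 + 72 = 1864/25 ≈ 74.560)
-2434*E = -2434*1864/25 = -4536976/25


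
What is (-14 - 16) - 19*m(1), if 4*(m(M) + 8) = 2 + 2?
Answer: 103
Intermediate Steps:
m(M) = -7 (m(M) = -8 + (2 + 2)/4 = -8 + (1/4)*4 = -8 + 1 = -7)
(-14 - 16) - 19*m(1) = (-14 - 16) - 19*(-7) = -30 + 133 = 103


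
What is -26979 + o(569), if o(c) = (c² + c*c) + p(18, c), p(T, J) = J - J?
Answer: 620543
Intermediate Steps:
p(T, J) = 0
o(c) = 2*c² (o(c) = (c² + c*c) + 0 = (c² + c²) + 0 = 2*c² + 0 = 2*c²)
-26979 + o(569) = -26979 + 2*569² = -26979 + 2*323761 = -26979 + 647522 = 620543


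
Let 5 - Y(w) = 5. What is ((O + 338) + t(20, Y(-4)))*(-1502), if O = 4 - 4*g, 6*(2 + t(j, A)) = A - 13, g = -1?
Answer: -1540301/3 ≈ -5.1343e+5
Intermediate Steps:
Y(w) = 0 (Y(w) = 5 - 1*5 = 5 - 5 = 0)
t(j, A) = -25/6 + A/6 (t(j, A) = -2 + (A - 13)/6 = -2 + (-13 + A)/6 = -2 + (-13/6 + A/6) = -25/6 + A/6)
O = 8 (O = 4 - 4*(-1) = 4 + 4 = 8)
((O + 338) + t(20, Y(-4)))*(-1502) = ((8 + 338) + (-25/6 + (1/6)*0))*(-1502) = (346 + (-25/6 + 0))*(-1502) = (346 - 25/6)*(-1502) = (2051/6)*(-1502) = -1540301/3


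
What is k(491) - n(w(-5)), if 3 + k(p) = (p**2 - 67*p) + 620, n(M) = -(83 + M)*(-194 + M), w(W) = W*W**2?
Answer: 222199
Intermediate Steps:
w(W) = W**3
n(M) = -(-194 + M)*(83 + M)
k(p) = 617 + p**2 - 67*p (k(p) = -3 + ((p**2 - 67*p) + 620) = -3 + (620 + p**2 - 67*p) = 617 + p**2 - 67*p)
k(491) - n(w(-5)) = (617 + 491**2 - 67*491) - (16102 - ((-5)**3)**2 + 111*(-5)**3) = (617 + 241081 - 32897) - (16102 - 1*(-125)**2 + 111*(-125)) = 208801 - (16102 - 1*15625 - 13875) = 208801 - (16102 - 15625 - 13875) = 208801 - 1*(-13398) = 208801 + 13398 = 222199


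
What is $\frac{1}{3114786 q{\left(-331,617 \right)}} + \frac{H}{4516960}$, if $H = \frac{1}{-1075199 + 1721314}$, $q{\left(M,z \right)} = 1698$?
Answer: $\frac{730941129257}{3858886249875226432800} \approx 1.8942 \cdot 10^{-10}$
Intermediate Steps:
$H = \frac{1}{646115} \approx 1.5477 \cdot 10^{-6}$
$\frac{1}{3114786 q{\left(-331,617 \right)}} + \frac{H}{4516960} = \frac{1}{3114786 \cdot 1698} + \frac{1}{646115 \cdot 4516960} = \frac{1}{3114786} \cdot \frac{1}{1698} + \frac{1}{646115} \cdot \frac{1}{4516960} = \frac{1}{5288906628} + \frac{1}{2918475610400} = \frac{730941129257}{3858886249875226432800}$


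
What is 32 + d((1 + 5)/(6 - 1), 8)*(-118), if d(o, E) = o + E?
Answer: -5268/5 ≈ -1053.6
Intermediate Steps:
d(o, E) = E + o
32 + d((1 + 5)/(6 - 1), 8)*(-118) = 32 + (8 + (1 + 5)/(6 - 1))*(-118) = 32 + (8 + 6/5)*(-118) = 32 + (46/5)*(-118) = 32 - 5428/5 = -5268/5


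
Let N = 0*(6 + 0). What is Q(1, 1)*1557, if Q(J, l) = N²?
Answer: 0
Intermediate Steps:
N = 0 (N = 0*6 = 0)
Q(J, l) = 0 (Q(J, l) = 0² = 0)
Q(1, 1)*1557 = 0*1557 = 0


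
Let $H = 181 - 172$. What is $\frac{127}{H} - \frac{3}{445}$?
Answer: $\frac{56488}{4005} \approx 14.104$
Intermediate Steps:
$H = 9$ ($H = 181 - 172 = 9$)
$\frac{127}{H} - \frac{3}{445} = \frac{127}{9} - \frac{3}{445} = \frac{56488}{4005}$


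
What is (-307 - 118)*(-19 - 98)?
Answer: 49725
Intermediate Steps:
(-307 - 118)*(-19 - 98) = -425*(-117) = 49725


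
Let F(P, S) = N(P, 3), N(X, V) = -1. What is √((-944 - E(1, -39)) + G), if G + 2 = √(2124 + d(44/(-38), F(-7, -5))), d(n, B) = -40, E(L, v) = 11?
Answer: √(-957 + 2*√521) ≈ 30.189*I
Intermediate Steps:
F(P, S) = -1
G = -2 + 2*√521 (G = -2 + √(2124 - 40) = -2 + √2084 = -2 + 2*√521 ≈ 43.651)
√((-944 - E(1, -39)) + G) = √((-944 - 1*11) + (-2 + 2*√521)) = √((-944 - 11) + (-2 + 2*√521)) = √(-955 + (-2 + 2*√521)) = √(-957 + 2*√521)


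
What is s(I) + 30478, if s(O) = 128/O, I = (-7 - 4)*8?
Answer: 335242/11 ≈ 30477.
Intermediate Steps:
I = -88 (I = -11*8 = -88)
s(I) + 30478 = 128/(-88) + 30478 = 128*(-1/88) + 30478 = -16/11 + 30478 = 335242/11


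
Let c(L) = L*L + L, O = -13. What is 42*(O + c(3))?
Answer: -42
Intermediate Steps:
c(L) = L + L² (c(L) = L² + L = L + L²)
42*(O + c(3)) = 42*(-13 + 3*(1 + 3)) = 42*(-13 + 3*4) = 42*(-13 + 12) = 42*(-1) = -42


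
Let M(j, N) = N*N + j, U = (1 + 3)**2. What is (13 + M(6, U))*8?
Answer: 2200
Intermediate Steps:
U = 16 (U = 4**2 = 16)
M(j, N) = j + N**2 (M(j, N) = N**2 + j = j + N**2)
(13 + M(6, U))*8 = (13 + (6 + 16**2))*8 = (13 + (6 + 256))*8 = (13 + 262)*8 = 275*8 = 2200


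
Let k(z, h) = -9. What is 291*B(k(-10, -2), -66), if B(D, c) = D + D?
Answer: -5238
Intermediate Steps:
B(D, c) = 2*D
291*B(k(-10, -2), -66) = 291*(2*(-9)) = 291*(-18) = -5238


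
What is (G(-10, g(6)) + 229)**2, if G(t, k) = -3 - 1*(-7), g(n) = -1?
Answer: 54289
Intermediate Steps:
G(t, k) = 4 (G(t, k) = -3 + 7 = 4)
(G(-10, g(6)) + 229)**2 = (4 + 229)**2 = 233**2 = 54289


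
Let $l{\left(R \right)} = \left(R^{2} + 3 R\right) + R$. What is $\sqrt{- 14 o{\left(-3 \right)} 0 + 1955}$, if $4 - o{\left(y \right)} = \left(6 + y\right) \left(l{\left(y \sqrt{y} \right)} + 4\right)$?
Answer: $\sqrt{1955} \approx 44.215$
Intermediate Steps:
$l{\left(R \right)} = R^{2} + 4 R$
$o{\left(y \right)} = 4 - \left(4 + y^{\frac{3}{2}} \left(4 + y^{\frac{3}{2}}\right)\right) \left(6 + y\right)$ ($o{\left(y \right)} = 4 - \left(6 + y\right) \left(y \sqrt{y} \left(4 + y \sqrt{y}\right) + 4\right) = 4 - \left(6 + y\right) \left(y^{\frac{3}{2}} \left(4 + y^{\frac{3}{2}}\right) + 4\right) = 4 - \left(6 + y\right) \left(4 + y^{\frac{3}{2}} \left(4 + y^{\frac{3}{2}}\right)\right) = 4 - \left(4 + y^{\frac{3}{2}} \left(4 + y^{\frac{3}{2}}\right)\right) \left(6 + y\right)$)
$\sqrt{- 14 o{\left(-3 \right)} 0 + 1955} = \sqrt{- 14 \left(-20 - \left(-3\right)^{4} - 24 \left(-3\right)^{\frac{3}{2}} - 6 \left(-3\right)^{3} - -12 - 4 \left(-3\right)^{\frac{5}{2}}\right) 0 + 1955} = \sqrt{- 14 \left(-20 - 81 - 24 \left(- 3 i \sqrt{3}\right) - -162 + 12 - 4 \cdot 9 i \sqrt{3}\right) 0 + 1955} = \sqrt{- 14 \left(-20 - 81 + 72 i \sqrt{3} + 162 + 12 - 36 i \sqrt{3}\right) 0 + 1955} = \sqrt{- 14 \left(73 + 36 i \sqrt{3}\right) 0 + 1955} = \sqrt{\left(-1022 - 504 i \sqrt{3}\right) 0 + 1955} = \sqrt{0 + 1955} = \sqrt{1955}$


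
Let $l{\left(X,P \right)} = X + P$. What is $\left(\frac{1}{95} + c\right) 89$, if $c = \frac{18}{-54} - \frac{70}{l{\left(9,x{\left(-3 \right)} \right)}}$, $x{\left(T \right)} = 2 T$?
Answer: $- \frac{600038}{285} \approx -2105.4$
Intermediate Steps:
$l{\left(X,P \right)} = P + X$
$c = - \frac{71}{3}$ ($c = \frac{18}{-54} - \frac{70}{2 \left(-3\right) + 9} = 18 \left(- \frac{1}{54}\right) - \frac{70}{-6 + 9} = - \frac{1}{3} - \frac{70}{3} = - \frac{71}{3} \approx -23.667$)
$\left(\frac{1}{95} + c\right) 89 = \left(\frac{1}{95} - \frac{71}{3}\right) 89 = \left(- \frac{6742}{285}\right) 89 = - \frac{600038}{285}$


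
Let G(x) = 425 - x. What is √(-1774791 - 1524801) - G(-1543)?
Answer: -1968 + 2*I*√824898 ≈ -1968.0 + 1816.5*I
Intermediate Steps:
√(-1774791 - 1524801) - G(-1543) = √(-1774791 - 1524801) - (425 - 1*(-1543)) = √(-3299592) - (425 + 1543) = 2*I*√824898 - 1*1968 = 2*I*√824898 - 1968 = -1968 + 2*I*√824898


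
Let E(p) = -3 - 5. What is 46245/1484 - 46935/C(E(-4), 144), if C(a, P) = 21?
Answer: -3270495/1484 ≈ -2203.8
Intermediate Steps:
E(p) = -8
46245/1484 - 46935/C(E(-4), 144) = 46245/1484 - 46935/21 = 46245*(1/1484) - 46935*1/21 = 46245/1484 - 2235 = -3270495/1484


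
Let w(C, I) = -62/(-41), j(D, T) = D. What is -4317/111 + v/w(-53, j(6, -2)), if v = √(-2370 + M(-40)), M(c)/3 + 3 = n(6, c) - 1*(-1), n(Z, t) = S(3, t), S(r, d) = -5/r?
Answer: -1439/37 + 41*I*√2381/62 ≈ -38.892 + 32.268*I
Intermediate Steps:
n(Z, t) = -5/3
w(C, I) = 62/41 (w(C, I) = -62*(-1/41) = 62/41)
M(c) = -11 (M(c) = -9 + 3*(-5/3 - 1*(-1)) = -9 + 3*(-5/3 + 1) = -9 + 3*(-⅔) = -9 - 2 = -11)
v = I*√2381 (v = √(-2370 - 11) = √(-2381) = I*√2381 ≈ 48.795*I)
-4317/111 + v/w(-53, j(6, -2)) = -4317/111 + (I*√2381)/(62/41) = -4317*1/111 + (I*√2381)*(41/62) = -1439/37 + 41*I*√2381/62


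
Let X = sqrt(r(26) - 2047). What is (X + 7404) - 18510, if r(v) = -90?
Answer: -11106 + I*sqrt(2137) ≈ -11106.0 + 46.228*I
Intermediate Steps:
X = I*sqrt(2137) (X = sqrt(-90 - 2047) = sqrt(-2137) = I*sqrt(2137) ≈ 46.228*I)
(X + 7404) - 18510 = (I*sqrt(2137) + 7404) - 18510 = (7404 + I*sqrt(2137)) - 18510 = -11106 + I*sqrt(2137)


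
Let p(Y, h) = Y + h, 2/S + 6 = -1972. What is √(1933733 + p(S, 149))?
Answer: √1891570594733/989 ≈ 1390.6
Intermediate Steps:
S = -1/989 (S = 2/(-6 - 1972) = 2/(-1978) = 2*(-1/1978) = -1/989 ≈ -0.0010111)
√(1933733 + p(S, 149)) = √(1933733 + (-1/989 + 149)) = √(1933733 + 147360/989) = √(1912609297/989) = √1891570594733/989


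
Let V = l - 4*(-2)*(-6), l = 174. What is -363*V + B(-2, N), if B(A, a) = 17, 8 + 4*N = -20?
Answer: -45721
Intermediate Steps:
N = -7 (N = -2 + (¼)*(-20) = -2 - 5 = -7)
V = 126 (V = 174 - 4*(-2)*(-6) = 174 + 8*(-6) = 174 - 48 = 126)
-363*V + B(-2, N) = -363*126 + 17 = -45738 + 17 = -45721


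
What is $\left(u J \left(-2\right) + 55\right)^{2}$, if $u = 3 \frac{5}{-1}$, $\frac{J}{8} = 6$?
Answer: $2235025$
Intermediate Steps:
$J = 48$ ($J = 8 \cdot 6 = 48$)
$u = -15$ ($u = 3 \cdot 5 \left(-1\right) = 3 \left(-5\right) = -15$)
$\left(u J \left(-2\right) + 55\right)^{2} = \left(\left(-15\right) 48 \left(-2\right) + 55\right)^{2} = \left(\left(-720\right) \left(-2\right) + 55\right)^{2} = \left(1440 + 55\right)^{2} = 1495^{2} = 2235025$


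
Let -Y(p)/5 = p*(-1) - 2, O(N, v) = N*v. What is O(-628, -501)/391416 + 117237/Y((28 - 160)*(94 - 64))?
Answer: -826290614/161377555 ≈ -5.1202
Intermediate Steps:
Y(p) = 10 + 5*p (Y(p) = -5*(p*(-1) - 2) = -5*(-p - 2) = -5*(-2 - p) = 10 + 5*p)
O(-628, -501)/391416 + 117237/Y((28 - 160)*(94 - 64)) = -628*(-501)/391416 + 117237/(10 + 5*((28 - 160)*(94 - 64))) = 314628*(1/391416) + 117237/(10 + 5*(-132*30)) = 26219/32618 + 117237/(10 + 5*(-3960)) = 26219/32618 + 117237/(10 - 19800) = 26219/32618 + 117237/(-19790) = 26219/32618 + 117237*(-1/19790) = 26219/32618 - 117237/19790 = -826290614/161377555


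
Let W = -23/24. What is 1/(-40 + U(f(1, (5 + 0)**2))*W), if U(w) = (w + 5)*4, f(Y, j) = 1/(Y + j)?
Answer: -156/9253 ≈ -0.016859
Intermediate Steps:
W = -23/24 (W = -23*1/24 = -23/24 ≈ -0.95833)
U(w) = 20 + 4*w (U(w) = (5 + w)*4 = 20 + 4*w)
1/(-40 + U(f(1, (5 + 0)**2))*W) = 1/(-40 + (20 + 4/(1 + (5 + 0)**2))*(-23/24)) = 1/(-40 + (20 + 4/(1 + 5**2))*(-23/24)) = 1/(-40 + (20 + 4/(1 + 25))*(-23/24)) = 1/(-40 + (20 + 4/26)*(-23/24)) = 1/(-40 + (20 + 4*(1/26))*(-23/24)) = 1/(-40 + (20 + 2/13)*(-23/24)) = 1/(-40 + (262/13)*(-23/24)) = 1/(-40 - 3013/156) = 1/(-9253/156) = -156/9253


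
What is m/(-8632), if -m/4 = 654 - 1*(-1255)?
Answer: 23/26 ≈ 0.88461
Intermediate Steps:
m = -7636 (m = -4*(654 - 1*(-1255)) = -4*(654 + 1255) = -4*1909 = -7636)
m/(-8632) = -7636/(-8632) = -7636*(-1/8632) = 23/26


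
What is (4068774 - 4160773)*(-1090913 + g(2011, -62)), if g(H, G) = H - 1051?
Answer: 100274586047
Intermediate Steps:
g(H, G) = -1051 + H
(4068774 - 4160773)*(-1090913 + g(2011, -62)) = (4068774 - 4160773)*(-1090913 + (-1051 + 2011)) = -91999*(-1090913 + 960) = -91999*(-1089953) = 100274586047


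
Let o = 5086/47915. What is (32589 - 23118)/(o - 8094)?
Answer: -453802965/387818924 ≈ -1.1701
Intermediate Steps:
o = 5086/47915 (o = 5086*(1/47915) = 5086/47915 ≈ 0.10615)
(32589 - 23118)/(o - 8094) = (32589 - 23118)/(5086/47915 - 8094) = 9471/(-387818924/47915) = 9471*(-47915/387818924) = -453802965/387818924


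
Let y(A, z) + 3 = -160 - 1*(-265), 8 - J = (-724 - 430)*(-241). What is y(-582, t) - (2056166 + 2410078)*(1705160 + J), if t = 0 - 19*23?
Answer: -6373571365074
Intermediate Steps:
J = -278106 (J = 8 - (-724 - 430)*(-241) = 8 - (-1154)*(-241) = 8 - 1*278114 = 8 - 278114 = -278106)
t = -437 (t = 0 - 437 = -437)
y(A, z) = 102 (y(A, z) = -3 + (-160 - 1*(-265)) = -3 + (-160 + 265) = -3 + 105 = 102)
y(-582, t) - (2056166 + 2410078)*(1705160 + J) = 102 - (2056166 + 2410078)*(1705160 - 278106) = 102 - 4466244*1427054 = 102 - 1*6373571365176 = 102 - 6373571365176 = -6373571365074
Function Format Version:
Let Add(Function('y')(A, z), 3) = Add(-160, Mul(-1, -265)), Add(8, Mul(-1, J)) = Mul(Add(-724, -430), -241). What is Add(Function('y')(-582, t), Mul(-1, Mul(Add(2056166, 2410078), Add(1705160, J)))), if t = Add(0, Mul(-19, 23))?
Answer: -6373571365074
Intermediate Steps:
J = -278106 (J = Add(8, Mul(-1, Mul(Add(-724, -430), -241))) = Add(8, Mul(-1, Mul(-1154, -241))) = Add(8, Mul(-1, 278114)) = Add(8, -278114) = -278106)
t = -437 (t = Add(0, -437) = -437)
Function('y')(A, z) = 102 (Function('y')(A, z) = Add(-3, Add(-160, Mul(-1, -265))) = Add(-3, Add(-160, 265)) = Add(-3, 105) = 102)
Add(Function('y')(-582, t), Mul(-1, Mul(Add(2056166, 2410078), Add(1705160, J)))) = Add(102, Mul(-1, Mul(Add(2056166, 2410078), Add(1705160, -278106)))) = Add(102, Mul(-1, Mul(4466244, 1427054))) = Add(102, Mul(-1, 6373571365176)) = Add(102, -6373571365176) = -6373571365074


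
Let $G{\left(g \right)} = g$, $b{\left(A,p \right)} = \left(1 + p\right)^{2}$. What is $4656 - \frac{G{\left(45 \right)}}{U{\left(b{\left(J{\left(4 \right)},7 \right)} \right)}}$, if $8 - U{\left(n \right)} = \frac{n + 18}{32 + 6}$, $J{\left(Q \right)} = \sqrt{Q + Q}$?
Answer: $\frac{171987}{37} \approx 4648.3$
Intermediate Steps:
$J{\left(Q \right)} = \sqrt{2} \sqrt{Q}$ ($J{\left(Q \right)} = \sqrt{2 Q} = \sqrt{2} \sqrt{Q}$)
$U{\left(n \right)} = \frac{143}{19} - \frac{n}{38}$ ($U{\left(n \right)} = 8 - \frac{n + 18}{32 + 6} = 8 - \frac{18 + n}{38} = 8 - \left(18 + n\right) \frac{1}{38} = 8 - \left(\frac{9}{19} + \frac{n}{38}\right) = \frac{143}{19} - \frac{n}{38}$)
$4656 - \frac{G{\left(45 \right)}}{U{\left(b{\left(J{\left(4 \right)},7 \right)} \right)}} = 4656 - \frac{45}{\frac{143}{19} - \frac{\left(1 + 7\right)^{2}}{38}} = 4656 - \frac{45}{\frac{143}{19} - \frac{8^{2}}{38}} = 4656 - \frac{45}{\frac{143}{19} - \frac{32}{19}} = 4656 - \frac{45}{\frac{111}{19}} = 4656 - 45 \cdot \frac{19}{111} = 4656 - \frac{285}{37} = \frac{171987}{37}$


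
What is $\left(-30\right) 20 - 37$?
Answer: $-637$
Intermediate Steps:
$\left(-30\right) 20 - 37 = -600 - 37 = -637$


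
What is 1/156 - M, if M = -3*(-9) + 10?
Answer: -5771/156 ≈ -36.994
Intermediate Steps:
M = 37 (M = 27 + 10 = 37)
1/156 - M = 1/156 - 1*37 = 1/156 - 37 = -5771/156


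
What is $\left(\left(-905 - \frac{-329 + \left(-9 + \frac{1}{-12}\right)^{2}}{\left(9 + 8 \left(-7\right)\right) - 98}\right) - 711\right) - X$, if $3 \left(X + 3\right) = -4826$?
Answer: $- \frac{25195}{4176} \approx -6.0333$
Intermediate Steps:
$X = - \frac{4835}{3}$ ($X = -3 + \frac{1}{3} \left(-4826\right) = -3 - \frac{4826}{3} = - \frac{4835}{3} \approx -1611.7$)
$\left(\left(-905 - \frac{-329 + \left(-9 + \frac{1}{-12}\right)^{2}}{\left(9 + 8 \left(-7\right)\right) - 98}\right) - 711\right) - X = \left(\left(-905 - \frac{-329 + \left(-9 + \frac{1}{-12}\right)^{2}}{\left(9 + 8 \left(-7\right)\right) - 98}\right) - 711\right) - - \frac{4835}{3} = \left(\left(-905 - \frac{-329 + \left(-9 - \frac{1}{12}\right)^{2}}{\left(9 - 56\right) - 98}\right) - 711\right) + \frac{4835}{3} = \left(\left(-905 - \frac{-329 + \left(- \frac{109}{12}\right)^{2}}{-47 - 98}\right) - 711\right) + \frac{4835}{3} = \left(\left(-905 - \frac{-329 + \frac{11881}{144}}{-145}\right) - 711\right) + \frac{4835}{3} = \left(\left(-905 - \left(- \frac{35495}{144}\right) \left(- \frac{1}{145}\right)\right) - 711\right) + \frac{4835}{3} = \left(\left(-905 - \frac{7099}{4176}\right) - 711\right) + \frac{4835}{3} = \left(- \frac{3786379}{4176} - 711\right) + \frac{4835}{3} = - \frac{6755515}{4176} + \frac{4835}{3} = - \frac{25195}{4176}$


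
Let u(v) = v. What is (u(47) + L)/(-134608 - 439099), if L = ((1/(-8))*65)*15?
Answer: 599/4589656 ≈ 0.00013051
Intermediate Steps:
L = -975/8 (L = ((1*(-⅛))*65)*15 = -⅛*65*15 = -65/8*15 = -975/8 ≈ -121.88)
(u(47) + L)/(-134608 - 439099) = (47 - 975/8)/(-134608 - 439099) = -599/8/(-573707) = -599/8*(-1/573707) = 599/4589656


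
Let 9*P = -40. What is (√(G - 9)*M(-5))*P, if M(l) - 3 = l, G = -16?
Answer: 400*I/9 ≈ 44.444*I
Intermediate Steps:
P = -40/9 (P = (⅑)*(-40) = -40/9 ≈ -4.4444)
M(l) = 3 + l
(√(G - 9)*M(-5))*P = (√(-16 - 9)*(3 - 5))*(-40/9) = (√(-25)*(-2))*(-40/9) = ((5*I)*(-2))*(-40/9) = -10*I*(-40/9) = 400*I/9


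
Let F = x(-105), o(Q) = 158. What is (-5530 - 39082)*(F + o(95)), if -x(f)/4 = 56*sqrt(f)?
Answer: -7048696 + 9993088*I*sqrt(105) ≈ -7.0487e+6 + 1.024e+8*I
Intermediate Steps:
x(f) = -224*sqrt(f)
F = -224*I*sqrt(105) ≈ -2295.3*I
(-5530 - 39082)*(F + o(95)) = (-5530 - 39082)*(-224*I*sqrt(105) + 158) = -44612*(158 - 224*I*sqrt(105)) = -7048696 + 9993088*I*sqrt(105)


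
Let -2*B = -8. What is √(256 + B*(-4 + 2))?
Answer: 2*√62 ≈ 15.748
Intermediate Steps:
B = 4 (B = -½*(-8) = 4)
√(256 + B*(-4 + 2)) = √(256 + 4*(-4 + 2)) = √(256 + 4*(-2)) = √(256 - 8) = √248 = 2*√62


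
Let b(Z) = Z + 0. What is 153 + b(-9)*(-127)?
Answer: 1296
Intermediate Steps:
b(Z) = Z
153 + b(-9)*(-127) = 153 - 9*(-127) = 153 + 1143 = 1296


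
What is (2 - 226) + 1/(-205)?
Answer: -45921/205 ≈ -224.00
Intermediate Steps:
(2 - 226) + 1/(-205) = -224 - 1/205 = -45921/205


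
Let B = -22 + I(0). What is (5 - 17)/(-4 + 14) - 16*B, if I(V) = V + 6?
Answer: 1274/5 ≈ 254.80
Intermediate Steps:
I(V) = 6 + V
B = -16 (B = -22 + (6 + 0) = -22 + 6 = -16)
(5 - 17)/(-4 + 14) - 16*B = (5 - 17)/(-4 + 14) - 16*(-16) = -12/10 + 256 = -12*1/10 + 256 = -6/5 + 256 = 1274/5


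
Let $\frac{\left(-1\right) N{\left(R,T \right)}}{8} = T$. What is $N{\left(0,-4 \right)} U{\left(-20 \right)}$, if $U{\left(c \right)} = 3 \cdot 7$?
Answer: $672$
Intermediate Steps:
$N{\left(R,T \right)} = - 8 T$
$U{\left(c \right)} = 21$
$N{\left(0,-4 \right)} U{\left(-20 \right)} = \left(-8\right) \left(-4\right) 21 = 32 \cdot 21 = 672$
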